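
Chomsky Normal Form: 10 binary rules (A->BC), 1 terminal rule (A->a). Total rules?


CNF allows two rule forms:
  A -> BC (binary): 10 rules
  A -> a (terminal): 1 rule
Total = 10 + 1 = 11

11


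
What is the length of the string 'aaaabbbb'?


String: 'aaaabbbb'
Counting characters:
  'a' appears 4 time(s)
  'b' appears 4 time(s)
Total length = 4 + 4 = 8

8


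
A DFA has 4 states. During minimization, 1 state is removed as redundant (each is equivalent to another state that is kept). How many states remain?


Original DFA: 4 states
Redundant states removed: 1
Minimized states = original - removed
= 4 - 1
= 3

3


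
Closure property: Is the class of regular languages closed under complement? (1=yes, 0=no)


Regular languages are closed under all standard operations:
- Union: Yes (product construction)
- Intersection: Yes (product construction)
- Complement: Yes (swap accept/reject)
- Concatenation: Yes (NFA construction)
Operation: complement -> Closed

1


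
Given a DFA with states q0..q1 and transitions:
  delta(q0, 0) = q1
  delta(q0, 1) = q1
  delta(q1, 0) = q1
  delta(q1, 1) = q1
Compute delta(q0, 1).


Looking up transition function:
delta(q0, 1) in the table
Row: q0, Column: 1
Result: q1

q1


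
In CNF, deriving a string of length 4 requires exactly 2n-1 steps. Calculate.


Chomsky Normal Form derivation:
String length n = 4
Each step either:
  - Splits a nonterminal into two (n-1 such steps)
  - Converts a nonterminal to terminal (n such steps)
Total = (n-1) + n = 2n - 1
= 2(4) - 1
= 8 - 1
= 7

7


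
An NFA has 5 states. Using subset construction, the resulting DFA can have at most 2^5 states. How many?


NFA has 5 states
Subset construction: each DFA state = subset of NFA states
Maximum subsets = 2^5
2^5 = 32

32


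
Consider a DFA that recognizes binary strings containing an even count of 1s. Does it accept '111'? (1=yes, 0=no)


DFA has 2 states: q_even (start, accept=yes) and q_odd
Processing string '111' character by character:
  Position 0: read '1', 1-count=1 -> q_odd
  Position 1: read '1', 1-count=2 -> q_even
  Position 2: read '1', 1-count=3 -> q_odd
Final state: q_odd, total 1s = 3 (odd); the DFA requires an even count -> reject

0


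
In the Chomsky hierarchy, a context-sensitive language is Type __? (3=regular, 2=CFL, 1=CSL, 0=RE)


Chomsky hierarchy levels:
  Type 3: Regular (DFA/NFA/regex)
  Type 2: Context-free (PDA)
  Type 1: Context-sensitive
  Type 0: Recursively enumerable (TM)
'context-sensitive' corresponds to Type 1

1


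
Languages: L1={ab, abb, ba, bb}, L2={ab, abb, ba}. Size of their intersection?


L1 = {ab, abb, ba, bb}
L2 = {ab, abb, ba}
Checking each string in L1 against L2:
  'ab': in L2? Yes
  'abb': in L2? Yes
  'ba': in L2? Yes
  'bb': in L2? No
Intersection = {ab, abb, ba}
|L1 ∩ L2| = 3

3


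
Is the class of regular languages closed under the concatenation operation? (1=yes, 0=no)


Regular languages are closed under:
- Union (DFA product construction)
- Intersection (DFA product construction)
- Complement (swap accept/reject states)
- Concatenation (NFA construction)
- Kleene star (NFA construction)
concatenation is in this list
Therefore: closed

1


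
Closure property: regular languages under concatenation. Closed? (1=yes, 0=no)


Regular languages are closed under:
- Union (DFA product construction)
- Intersection (DFA product construction)
- Complement (swap accept/reject states)
- Concatenation (NFA construction)
- Kleene star (NFA construction)
concatenation is in this list
Therefore: closed

1


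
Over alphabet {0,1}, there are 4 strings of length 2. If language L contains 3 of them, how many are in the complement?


Alphabet: {0,1}
String length: 2
Total strings of length 2 = 2^2 = 4
Strings in L = 3
Complement = total - |L|
= 4 - 3
= 1

1


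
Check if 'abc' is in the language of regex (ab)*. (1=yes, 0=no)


Pattern: (ab)*
String: 'abc'
Pattern requires: zero or more repetitions of 'ab'
Length 3 is odd -> cannot be (ab)* -> no match
Result: 0

0


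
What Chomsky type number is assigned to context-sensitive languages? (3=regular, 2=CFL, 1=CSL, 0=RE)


Chomsky hierarchy levels:
  Type 3: Regular (DFA/NFA/regex)
  Type 2: Context-free (PDA)
  Type 1: Context-sensitive
  Type 0: Recursively enumerable (TM)
'context-sensitive' corresponds to Type 1

1


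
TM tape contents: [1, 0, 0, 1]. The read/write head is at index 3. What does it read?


Tape: [1, 0, 0, 1]
Positions: 0 1 2 3
Values:    1 0 0 1
Head at position 3
tape[3] = 1

1


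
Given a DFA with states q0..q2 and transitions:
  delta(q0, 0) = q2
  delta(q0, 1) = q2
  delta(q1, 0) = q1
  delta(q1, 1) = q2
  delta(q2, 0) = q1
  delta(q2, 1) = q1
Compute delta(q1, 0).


Looking up transition function:
delta(q1, 0) in the table
Row: q1, Column: 0
Result: q1

q1


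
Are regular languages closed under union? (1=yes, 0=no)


Regular languages are closed under all standard operations:
- Union: Yes (product construction)
- Intersection: Yes (product construction)
- Complement: Yes (swap accept/reject)
- Concatenation: Yes (NFA construction)
Operation: union -> Closed

1


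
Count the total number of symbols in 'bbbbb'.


String: 'bbbbb'
Counting characters:
  'b' appears 5 time(s)
Total length = 0 + 5 = 5

5


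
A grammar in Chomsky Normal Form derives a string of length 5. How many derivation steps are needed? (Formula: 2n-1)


Chomsky Normal Form derivation:
String length n = 5
Each step either:
  - Splits a nonterminal into two (n-1 such steps)
  - Converts a nonterminal to terminal (n such steps)
Total = (n-1) + n = 2n - 1
= 2(5) - 1
= 10 - 1
= 9

9


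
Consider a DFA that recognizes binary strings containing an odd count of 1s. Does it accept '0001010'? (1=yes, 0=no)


DFA has 2 states: q_even (start, accept=no) and q_odd
Processing string '0001010' character by character:
  Position 0: read '0', 1-count=0 -> q_even (no change)
  Position 1: read '0', 1-count=0 -> q_even (no change)
  Position 2: read '0', 1-count=0 -> q_even (no change)
  Position 3: read '1', 1-count=1 -> q_odd
  Position 4: read '0', 1-count=1 -> q_odd (no change)
  Position 5: read '1', 1-count=2 -> q_even
  Position 6: read '0', 1-count=2 -> q_even (no change)
Final state: q_even, total 1s = 2 (even); the DFA requires an odd count -> reject

0


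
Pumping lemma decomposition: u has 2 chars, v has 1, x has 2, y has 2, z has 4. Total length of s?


|s| = |u| + |v| + |x| + |y| + |z|
= 2 + 1 + 2 + 2 + 4
= 3 + 2 + 6
= 5 + 6
= 11

11


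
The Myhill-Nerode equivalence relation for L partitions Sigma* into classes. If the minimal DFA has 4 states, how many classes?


Myhill-Nerode theorem:
Number of equivalence classes = number of states in minimal DFA
Minimal DFA states = 4
Therefore equivalence classes = 4

4


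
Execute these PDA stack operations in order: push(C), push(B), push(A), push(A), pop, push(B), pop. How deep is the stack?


Tracing stack operations:
  push(C) -> stack = [C], depth=1
  push(B) -> stack = [C,B], depth=2
  push(A) -> stack = [C,B,A], depth=3
  push(A) -> stack = [C,B,A,A], depth=4
  pop -> removed A, stack = [C,B,A], depth=3
  push(B) -> stack = [C,B,A,B], depth=4
  pop -> removed B, stack = [C,B,A], depth=3
Final depth = 3

3


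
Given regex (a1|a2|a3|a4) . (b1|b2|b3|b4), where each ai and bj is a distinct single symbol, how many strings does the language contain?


First group: 4 alternatives
Second group: 4 alternatives
Concatenation: each choice from group 1 pairs with each from group 2
Total = 4 x 4 = 16

16


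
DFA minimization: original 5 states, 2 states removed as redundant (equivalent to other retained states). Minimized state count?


Original DFA: 5 states
Redundant states removed: 2
Minimized states = original - removed
= 5 - 2
= 3

3


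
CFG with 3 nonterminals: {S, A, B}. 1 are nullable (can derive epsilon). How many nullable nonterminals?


Nonterminals: {S, A, B}
A nonterminal is nullable if it can derive epsilon
Counting nullable nonterminals: 1
Total nullable = 1

1


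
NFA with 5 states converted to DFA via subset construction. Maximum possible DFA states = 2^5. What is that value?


NFA has 5 states
Subset construction: each DFA state = subset of NFA states
Maximum subsets = 2^5
2^5 = 32

32


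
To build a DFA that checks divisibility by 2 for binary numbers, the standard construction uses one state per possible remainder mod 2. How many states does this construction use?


Divisibility by 2 is tracked via the remainder mod 2: 0, 1, ..., 1
The construction assigns one state to each remainder
Number of remainders = 2

2


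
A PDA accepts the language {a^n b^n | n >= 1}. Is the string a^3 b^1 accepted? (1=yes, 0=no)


Language requires equal numbers of a's and b's
PDA pushes for each 'a', pops for each 'b'
Number of a's = 3
Number of b's = 1
3 != 1 -> Reject

0


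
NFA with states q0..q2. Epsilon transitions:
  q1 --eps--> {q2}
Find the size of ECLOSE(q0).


Starting from q0
Initialize closure = {q0}
q0 has no outgoing epsilon transitions -> nothing to add
Final closure: {q0}
Size = 1

1


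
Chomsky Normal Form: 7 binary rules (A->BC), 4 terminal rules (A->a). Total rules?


CNF allows two rule forms:
  A -> BC (binary): 7 rules
  A -> a (terminal): 4 rules
Total = 7 + 4 = 11

11


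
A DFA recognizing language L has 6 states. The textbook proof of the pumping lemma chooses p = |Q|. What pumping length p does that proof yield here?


Pumping lemma for regular languages (standard proof):
Take p = |Q|, the number of DFA states.
Any string of length >= |Q| passes through |Q|+1 states while reading its first |Q| symbols,
so by pigeonhole some state repeats, giving the loop that can be pumped.
Here |Q| = 6
Therefore the proof uses p = 6

6


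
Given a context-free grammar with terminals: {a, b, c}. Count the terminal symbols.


Terminal symbols: a, b, c
Counting each: a (#1), b (#2), c (#3)
Total = 3

3


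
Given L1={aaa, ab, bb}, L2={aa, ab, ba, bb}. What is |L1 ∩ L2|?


L1 = {aaa, ab, bb}
L2 = {aa, ab, ba, bb}
Checking each string in L1 against L2:
  'aaa': in L2? No
  'ab': in L2? Yes
  'bb': in L2? Yes
Intersection = {ab, bb}
|L1 ∩ L2| = 2

2


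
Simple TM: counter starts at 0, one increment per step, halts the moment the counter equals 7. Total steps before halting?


Counter starts at 0. Counting sequence:
  Step 1: counter = 1
  Step 2: counter = 2
  Step 3: counter = 3
  Step 4: counter = 4
  Step 5: counter = 5
  Step 6: counter = 6
  Step 7: counter = 7
Counter reached 7 -> halt
Total steps = 7

7


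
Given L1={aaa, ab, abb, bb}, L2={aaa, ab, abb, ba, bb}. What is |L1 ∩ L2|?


L1 = {aaa, ab, abb, bb}
L2 = {aaa, ab, abb, ba, bb}
Checking each string in L1 against L2:
  'aaa': in L2? Yes
  'ab': in L2? Yes
  'abb': in L2? Yes
  'bb': in L2? Yes
Intersection = {aaa, ab, abb, bb}
|L1 ∩ L2| = 4

4


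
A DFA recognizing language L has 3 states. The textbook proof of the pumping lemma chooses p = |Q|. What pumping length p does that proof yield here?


Pumping lemma for regular languages (standard proof):
Take p = |Q|, the number of DFA states.
Any string of length >= |Q| passes through |Q|+1 states while reading its first |Q| symbols,
so by pigeonhole some state repeats, giving the loop that can be pumped.
Here |Q| = 3
Therefore the proof uses p = 3

3


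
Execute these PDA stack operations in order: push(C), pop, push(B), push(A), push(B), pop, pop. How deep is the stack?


Tracing stack operations:
  push(C) -> stack = [C], depth=1
  pop -> removed C, stack = [], depth=0
  push(B) -> stack = [B], depth=1
  push(A) -> stack = [B,A], depth=2
  push(B) -> stack = [B,A,B], depth=3
  pop -> removed B, stack = [B,A], depth=2
  pop -> removed A, stack = [B], depth=1
Final depth = 1

1


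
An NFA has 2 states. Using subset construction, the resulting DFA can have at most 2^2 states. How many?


NFA has 2 states
Subset construction: each DFA state = subset of NFA states
Maximum subsets = 2^2
2^2 = 4

4


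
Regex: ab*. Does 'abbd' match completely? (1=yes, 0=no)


Pattern: ab*
String: 'abbd'
Pattern requires: exactly one 'a' followed by zero or more 'b's
First char is 'a' -> OK
Rest 'bbd': all b's? No
Result: 0

0


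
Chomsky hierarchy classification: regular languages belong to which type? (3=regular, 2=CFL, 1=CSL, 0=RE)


Chomsky hierarchy levels:
  Type 3: Regular (DFA/NFA/regex)
  Type 2: Context-free (PDA)
  Type 1: Context-sensitive
  Type 0: Recursively enumerable (TM)
'regular' corresponds to Type 3

3


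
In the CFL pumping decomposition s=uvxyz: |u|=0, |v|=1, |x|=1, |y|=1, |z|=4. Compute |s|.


|s| = |u| + |v| + |x| + |y| + |z|
= 0 + 1 + 1 + 1 + 4
= 1 + 1 + 5
= 2 + 5
= 7

7


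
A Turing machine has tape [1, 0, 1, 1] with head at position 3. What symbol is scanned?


Tape: [1, 0, 1, 1]
Positions: 0 1 2 3
Values:    1 0 1 1
Head at position 3
tape[3] = 1

1


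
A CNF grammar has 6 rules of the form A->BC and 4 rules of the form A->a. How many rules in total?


CNF allows two rule forms:
  A -> BC (binary): 6 rules
  A -> a (terminal): 4 rules
Total = 6 + 4 = 10

10


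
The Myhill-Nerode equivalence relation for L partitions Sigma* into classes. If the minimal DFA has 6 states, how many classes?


Myhill-Nerode theorem:
Number of equivalence classes = number of states in minimal DFA
Minimal DFA states = 6
Therefore equivalence classes = 6

6


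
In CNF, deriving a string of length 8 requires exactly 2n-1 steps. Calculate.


Chomsky Normal Form derivation:
String length n = 8
Each step either:
  - Splits a nonterminal into two (n-1 such steps)
  - Converts a nonterminal to terminal (n such steps)
Total = (n-1) + n = 2n - 1
= 2(8) - 1
= 16 - 1
= 15

15


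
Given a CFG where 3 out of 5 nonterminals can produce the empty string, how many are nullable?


Nonterminals: {S, A, B, C, D}
A nonterminal is nullable if it can derive epsilon
Counting nullable nonterminals: 3
Total nullable = 3

3


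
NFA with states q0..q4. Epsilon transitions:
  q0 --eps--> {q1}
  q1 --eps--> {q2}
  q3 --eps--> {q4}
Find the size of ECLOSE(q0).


Starting from q0
Initialize closure = {q0}
Follow epsilon from q0 -> add q1
Follow epsilon from q1 -> add q2
Final closure: {q0, q1, q2}
Size = 3

3


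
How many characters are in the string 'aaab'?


String: 'aaab'
Counting characters:
  'a' appears 3 time(s)
  'b' appears 1 time(s)
Total length = 3 + 1 = 4

4


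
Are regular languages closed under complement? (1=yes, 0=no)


Regular languages are closed under:
- Union (DFA product construction)
- Intersection (DFA product construction)
- Complement (swap accept/reject states)
- Concatenation (NFA construction)
- Kleene star (NFA construction)
complement is in this list
Therefore: closed

1


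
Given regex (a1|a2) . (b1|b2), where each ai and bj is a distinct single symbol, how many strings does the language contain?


First group: 2 alternatives
Second group: 2 alternatives
Concatenation: each choice from group 1 pairs with each from group 2
Total = 2 x 2 = 4

4


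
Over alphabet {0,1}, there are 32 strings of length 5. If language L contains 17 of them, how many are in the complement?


Alphabet: {0,1}
String length: 5
Total strings of length 5 = 2^5 = 32
Strings in L = 17
Complement = total - |L|
= 32 - 17
= 15

15


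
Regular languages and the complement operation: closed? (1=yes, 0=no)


Regular languages are closed under all standard operations:
- Union: Yes (product construction)
- Intersection: Yes (product construction)
- Complement: Yes (swap accept/reject)
- Concatenation: Yes (NFA construction)
Operation: complement -> Closed

1


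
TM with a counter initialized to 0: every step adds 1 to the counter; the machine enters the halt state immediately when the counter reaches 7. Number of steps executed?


Counter starts at 0. Counting sequence:
  Step 1: counter = 1
  Step 2: counter = 2
  Step 3: counter = 3
  Step 4: counter = 4
  Step 5: counter = 5
  Step 6: counter = 6
  Step 7: counter = 7
Counter reached 7 -> halt
Total steps = 7

7


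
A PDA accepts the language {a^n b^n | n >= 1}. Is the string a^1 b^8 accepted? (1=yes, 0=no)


Language requires equal numbers of a's and b's
PDA pushes for each 'a', pops for each 'b'
Number of a's = 1
Number of b's = 8
1 != 8 -> Reject

0


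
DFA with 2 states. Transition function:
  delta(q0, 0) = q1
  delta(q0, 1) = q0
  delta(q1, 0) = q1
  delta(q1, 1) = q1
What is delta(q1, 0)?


Looking up transition function:
delta(q1, 0) in the table
Row: q1, Column: 0
Result: q1

q1


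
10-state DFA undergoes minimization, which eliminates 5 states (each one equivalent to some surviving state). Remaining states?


Original DFA: 10 states
Redundant states removed: 5
Minimized states = original - removed
= 10 - 5
= 5

5


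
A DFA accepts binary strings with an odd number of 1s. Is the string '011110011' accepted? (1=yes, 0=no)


DFA has 2 states: q_even (start, accept=no) and q_odd
Processing string '011110011' character by character:
  Position 0: read '0', 1-count=0 -> q_even (no change)
  Position 1: read '1', 1-count=1 -> q_odd
  Position 2: read '1', 1-count=2 -> q_even
  Position 3: read '1', 1-count=3 -> q_odd
  Position 4: read '1', 1-count=4 -> q_even
  Position 5: read '0', 1-count=4 -> q_even (no change)
  Position 6: read '0', 1-count=4 -> q_even (no change)
  Position 7: read '1', 1-count=5 -> q_odd
  Position 8: read '1', 1-count=6 -> q_even
Final state: q_even, total 1s = 6 (even); the DFA requires an odd count -> reject

0


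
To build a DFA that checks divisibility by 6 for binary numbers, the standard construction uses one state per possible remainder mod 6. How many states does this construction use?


Divisibility by 6 is tracked via the remainder mod 6: 0, 1, ..., 5
The construction assigns one state to each remainder
Number of remainders = 6

6


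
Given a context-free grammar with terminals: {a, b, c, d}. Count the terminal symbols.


Terminal symbols: a, b, c, d
Counting each: a (#1), b (#2), c (#3), d (#4)
Total = 4

4


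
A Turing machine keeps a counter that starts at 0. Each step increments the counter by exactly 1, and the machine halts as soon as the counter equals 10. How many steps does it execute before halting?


Counter starts at 0. Counting sequence:
  Step 1: counter = 1
  Step 2: counter = 2
  Step 3: counter = 3
  Step 4: counter = 4
  Step 5: counter = 5
  Step 6: counter = 6
  ...
  Step 10: counter = 10
Counter reached 10 -> halt
Total steps = 10

10


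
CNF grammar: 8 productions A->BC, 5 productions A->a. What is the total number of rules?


CNF allows two rule forms:
  A -> BC (binary): 8 rules
  A -> a (terminal): 5 rules
Total = 8 + 5 = 13

13


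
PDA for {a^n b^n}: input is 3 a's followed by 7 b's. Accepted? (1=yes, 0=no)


Language requires equal numbers of a's and b's
PDA pushes for each 'a', pops for each 'b'
Number of a's = 3
Number of b's = 7
3 != 7 -> Reject

0


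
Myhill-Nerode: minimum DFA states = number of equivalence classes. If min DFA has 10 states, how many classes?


Myhill-Nerode theorem:
Number of equivalence classes = number of states in minimal DFA
Minimal DFA states = 10
Therefore equivalence classes = 10

10


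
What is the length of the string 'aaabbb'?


String: 'aaabbb'
Counting characters:
  'a' appears 3 time(s)
  'b' appears 3 time(s)
Total length = 3 + 3 = 6

6


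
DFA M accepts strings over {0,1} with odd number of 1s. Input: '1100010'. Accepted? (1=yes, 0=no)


DFA has 2 states: q_even (start, accept=no) and q_odd
Processing string '1100010' character by character:
  Position 0: read '1', 1-count=1 -> q_odd
  Position 1: read '1', 1-count=2 -> q_even
  Position 2: read '0', 1-count=2 -> q_even (no change)
  Position 3: read '0', 1-count=2 -> q_even (no change)
  Position 4: read '0', 1-count=2 -> q_even (no change)
  Position 5: read '1', 1-count=3 -> q_odd
  Position 6: read '0', 1-count=3 -> q_odd (no change)
Final state: q_odd, total 1s = 3 (odd); the DFA requires an odd count -> accept

1


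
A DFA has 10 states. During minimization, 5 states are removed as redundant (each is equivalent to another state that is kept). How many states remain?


Original DFA: 10 states
Redundant states removed: 5
Minimized states = original - removed
= 10 - 5
= 5

5


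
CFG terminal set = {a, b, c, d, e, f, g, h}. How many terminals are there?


Terminal symbols: a, b, c, d, e, f, g, h
Counting each: a (#1), b (#2), c (#3), d (#4), e (#5), f (#6), g (#7), h (#8)
Total = 8

8


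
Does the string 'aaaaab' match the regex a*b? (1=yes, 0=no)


Pattern: a*b
String: 'aaaaab'
Pattern requires: zero or more 'a's followed by exactly one 'b'
Found 5 leading 'a's
Remaining: 'b'
Remaining is exactly 'b' -> match
Result: 1

1


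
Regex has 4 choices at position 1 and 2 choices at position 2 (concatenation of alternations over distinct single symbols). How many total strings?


First group: 4 alternatives
Second group: 2 alternatives
Concatenation: each choice from group 1 pairs with each from group 2
Total = 4 x 2 = 8

8


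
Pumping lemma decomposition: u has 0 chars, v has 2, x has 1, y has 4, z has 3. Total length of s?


|s| = |u| + |v| + |x| + |y| + |z|
= 0 + 2 + 1 + 4 + 3
= 2 + 1 + 7
= 3 + 7
= 10

10


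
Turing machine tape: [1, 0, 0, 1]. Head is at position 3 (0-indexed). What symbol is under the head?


Tape: [1, 0, 0, 1]
Positions: 0 1 2 3
Values:    1 0 0 1
Head at position 3
tape[3] = 1

1


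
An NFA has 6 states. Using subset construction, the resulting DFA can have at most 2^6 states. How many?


NFA has 6 states
Subset construction: each DFA state = subset of NFA states
Maximum subsets = 2^6
2^6 = 64

64


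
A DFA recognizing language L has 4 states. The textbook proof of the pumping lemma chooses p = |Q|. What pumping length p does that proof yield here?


Pumping lemma for regular languages (standard proof):
Take p = |Q|, the number of DFA states.
Any string of length >= |Q| passes through |Q|+1 states while reading its first |Q| symbols,
so by pigeonhole some state repeats, giving the loop that can be pumped.
Here |Q| = 4
Therefore the proof uses p = 4

4


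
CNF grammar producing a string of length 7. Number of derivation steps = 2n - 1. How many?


Chomsky Normal Form derivation:
String length n = 7
Each step either:
  - Splits a nonterminal into two (n-1 such steps)
  - Converts a nonterminal to terminal (n such steps)
Total = (n-1) + n = 2n - 1
= 2(7) - 1
= 14 - 1
= 13

13


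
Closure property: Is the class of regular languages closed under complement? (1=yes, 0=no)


Regular languages are closed under all standard operations:
- Union: Yes (product construction)
- Intersection: Yes (product construction)
- Complement: Yes (swap accept/reject)
- Concatenation: Yes (NFA construction)
Operation: complement -> Closed

1


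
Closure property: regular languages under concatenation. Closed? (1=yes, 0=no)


Regular languages are closed under:
- Union (DFA product construction)
- Intersection (DFA product construction)
- Complement (swap accept/reject states)
- Concatenation (NFA construction)
- Kleene star (NFA construction)
concatenation is in this list
Therefore: closed

1


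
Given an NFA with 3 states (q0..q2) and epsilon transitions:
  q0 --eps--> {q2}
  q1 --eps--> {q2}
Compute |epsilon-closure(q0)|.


Starting from q0
Initialize closure = {q0}
Follow epsilon from q0 -> add q2
Final closure: {q0, q2}
Size = 2

2


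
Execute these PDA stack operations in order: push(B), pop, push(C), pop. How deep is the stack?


Tracing stack operations:
  push(B) -> stack = [B], depth=1
  pop -> removed B, stack = [], depth=0
  push(C) -> stack = [C], depth=1
  pop -> removed C, stack = [], depth=0
Final depth = 0

0


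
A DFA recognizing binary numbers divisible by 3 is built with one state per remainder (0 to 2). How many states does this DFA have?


Divisibility by 3 is tracked via the remainder mod 3: 0, 1, ..., 2
The construction assigns one state to each remainder
Number of remainders = 3

3


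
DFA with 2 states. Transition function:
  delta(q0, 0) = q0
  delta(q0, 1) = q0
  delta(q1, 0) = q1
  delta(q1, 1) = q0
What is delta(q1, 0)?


Looking up transition function:
delta(q1, 0) in the table
Row: q1, Column: 0
Result: q1

q1


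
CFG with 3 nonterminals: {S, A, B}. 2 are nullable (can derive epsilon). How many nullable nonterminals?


Nonterminals: {S, A, B}
A nonterminal is nullable if it can derive epsilon
Counting nullable nonterminals: 2
Total nullable = 2

2


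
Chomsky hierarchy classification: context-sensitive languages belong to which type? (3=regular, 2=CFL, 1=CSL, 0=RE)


Chomsky hierarchy levels:
  Type 3: Regular (DFA/NFA/regex)
  Type 2: Context-free (PDA)
  Type 1: Context-sensitive
  Type 0: Recursively enumerable (TM)
'context-sensitive' corresponds to Type 1

1


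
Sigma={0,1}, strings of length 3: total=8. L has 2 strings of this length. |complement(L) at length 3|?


Alphabet: {0,1}
String length: 3
Total strings of length 3 = 2^3 = 8
Strings in L = 2
Complement = total - |L|
= 8 - 2
= 6

6


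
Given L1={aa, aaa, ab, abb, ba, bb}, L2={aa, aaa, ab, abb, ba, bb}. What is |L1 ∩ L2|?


L1 = {aa, aaa, ab, abb, ba, bb}
L2 = {aa, aaa, ab, abb, ba, bb}
Checking each string in L1 against L2:
  'aa': in L2? Yes
  'aaa': in L2? Yes
  'ab': in L2? Yes
  'abb': in L2? Yes
  'ba': in L2? Yes
  'bb': in L2? Yes
Intersection = {aa, aaa, ab, abb, ba, bb}
|L1 ∩ L2| = 6

6


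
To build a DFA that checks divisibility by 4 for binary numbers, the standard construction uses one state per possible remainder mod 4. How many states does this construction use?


Divisibility by 4 is tracked via the remainder mod 4: 0, 1, ..., 3
The construction assigns one state to each remainder
Number of remainders = 4

4


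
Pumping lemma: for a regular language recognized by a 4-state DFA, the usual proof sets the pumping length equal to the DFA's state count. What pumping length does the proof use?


Pumping lemma for regular languages (standard proof):
Take p = |Q|, the number of DFA states.
Any string of length >= |Q| passes through |Q|+1 states while reading its first |Q| symbols,
so by pigeonhole some state repeats, giving the loop that can be pumped.
Here |Q| = 4
Therefore the proof uses p = 4

4


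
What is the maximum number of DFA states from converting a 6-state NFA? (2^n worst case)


NFA has 6 states
Subset construction: each DFA state = subset of NFA states
Maximum subsets = 2^6
2^6 = 64

64


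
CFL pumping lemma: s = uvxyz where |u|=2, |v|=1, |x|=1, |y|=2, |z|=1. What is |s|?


|s| = |u| + |v| + |x| + |y| + |z|
= 2 + 1 + 1 + 2 + 1
= 3 + 1 + 3
= 4 + 3
= 7

7


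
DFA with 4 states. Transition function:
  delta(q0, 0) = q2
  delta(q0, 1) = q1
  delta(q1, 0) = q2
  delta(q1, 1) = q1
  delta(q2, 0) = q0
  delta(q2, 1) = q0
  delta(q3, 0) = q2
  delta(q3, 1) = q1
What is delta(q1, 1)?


Looking up transition function:
delta(q1, 1) in the table
Row: q1, Column: 1
Result: q1

q1


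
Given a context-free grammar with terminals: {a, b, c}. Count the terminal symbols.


Terminal symbols: a, b, c
Counting each: a (#1), b (#2), c (#3)
Total = 3

3


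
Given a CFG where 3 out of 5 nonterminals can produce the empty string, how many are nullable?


Nonterminals: {S, A, B, C, D}
A nonterminal is nullable if it can derive epsilon
Counting nullable nonterminals: 3
Total nullable = 3

3


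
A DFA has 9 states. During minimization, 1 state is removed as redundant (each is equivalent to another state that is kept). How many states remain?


Original DFA: 9 states
Redundant states removed: 1
Minimized states = original - removed
= 9 - 1
= 8

8


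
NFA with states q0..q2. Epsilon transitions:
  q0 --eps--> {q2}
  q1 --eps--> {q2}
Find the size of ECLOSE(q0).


Starting from q0
Initialize closure = {q0}
Follow epsilon from q0 -> add q2
Final closure: {q0, q2}
Size = 2

2


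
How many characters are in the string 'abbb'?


String: 'abbb'
Counting characters:
  'a' appears 1 time(s)
  'b' appears 3 time(s)
Total length = 1 + 3 = 4

4


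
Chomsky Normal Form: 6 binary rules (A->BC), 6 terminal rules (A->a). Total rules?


CNF allows two rule forms:
  A -> BC (binary): 6 rules
  A -> a (terminal): 6 rules
Total = 6 + 6 = 12

12


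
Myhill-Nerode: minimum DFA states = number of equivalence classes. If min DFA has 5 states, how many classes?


Myhill-Nerode theorem:
Number of equivalence classes = number of states in minimal DFA
Minimal DFA states = 5
Therefore equivalence classes = 5

5


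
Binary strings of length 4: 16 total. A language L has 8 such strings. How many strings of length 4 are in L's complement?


Alphabet: {0,1}
String length: 4
Total strings of length 4 = 2^4 = 16
Strings in L = 8
Complement = total - |L|
= 16 - 8
= 8

8


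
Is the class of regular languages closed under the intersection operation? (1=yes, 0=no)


Regular languages are closed under:
- Union (DFA product construction)
- Intersection (DFA product construction)
- Complement (swap accept/reject states)
- Concatenation (NFA construction)
- Kleene star (NFA construction)
intersection is in this list
Therefore: closed

1


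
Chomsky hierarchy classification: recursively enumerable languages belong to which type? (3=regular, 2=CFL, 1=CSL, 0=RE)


Chomsky hierarchy levels:
  Type 3: Regular (DFA/NFA/regex)
  Type 2: Context-free (PDA)
  Type 1: Context-sensitive
  Type 0: Recursively enumerable (TM)
'recursively enumerable' corresponds to Type 0

0


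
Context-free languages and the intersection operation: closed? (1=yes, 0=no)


CFL closure properties:
  Closed under: union, concatenation, Kleene star
  NOT closed under: intersection, complement
Operation 'intersection' is in not-closed list -> No (not closed)

0


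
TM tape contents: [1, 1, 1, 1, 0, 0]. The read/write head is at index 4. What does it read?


Tape: [1, 1, 1, 1, 0, 0]
Positions: 0 1 2 3 4 5
Values:    1 1 1 1 0 0
Head at position 4
tape[4] = 0

0


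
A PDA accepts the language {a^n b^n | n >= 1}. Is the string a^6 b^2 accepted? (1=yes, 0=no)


Language requires equal numbers of a's and b's
PDA pushes for each 'a', pops for each 'b'
Number of a's = 6
Number of b's = 2
6 != 2 -> Reject

0


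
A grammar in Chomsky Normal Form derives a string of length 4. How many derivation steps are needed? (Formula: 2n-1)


Chomsky Normal Form derivation:
String length n = 4
Each step either:
  - Splits a nonterminal into two (n-1 such steps)
  - Converts a nonterminal to terminal (n such steps)
Total = (n-1) + n = 2n - 1
= 2(4) - 1
= 8 - 1
= 7

7


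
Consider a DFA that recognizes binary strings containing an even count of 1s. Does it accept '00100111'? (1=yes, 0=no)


DFA has 2 states: q_even (start, accept=yes) and q_odd
Processing string '00100111' character by character:
  Position 0: read '0', 1-count=0 -> q_even (no change)
  Position 1: read '0', 1-count=0 -> q_even (no change)
  Position 2: read '1', 1-count=1 -> q_odd
  Position 3: read '0', 1-count=1 -> q_odd (no change)
  Position 4: read '0', 1-count=1 -> q_odd (no change)
  Position 5: read '1', 1-count=2 -> q_even
  Position 6: read '1', 1-count=3 -> q_odd
  Position 7: read '1', 1-count=4 -> q_even
Final state: q_even, total 1s = 4 (even); the DFA requires an even count -> accept

1


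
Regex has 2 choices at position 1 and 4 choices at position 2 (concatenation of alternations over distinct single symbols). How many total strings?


First group: 2 alternatives
Second group: 4 alternatives
Concatenation: each choice from group 1 pairs with each from group 2
Total = 2 x 4 = 8

8


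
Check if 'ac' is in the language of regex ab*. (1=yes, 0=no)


Pattern: ab*
String: 'ac'
Pattern requires: exactly one 'a' followed by zero or more 'b's
First char is 'a' -> OK
Rest 'c': all b's? No
Result: 0

0


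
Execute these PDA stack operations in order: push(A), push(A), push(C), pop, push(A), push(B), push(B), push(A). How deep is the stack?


Tracing stack operations:
  push(A) -> stack = [A], depth=1
  push(A) -> stack = [A,A], depth=2
  push(C) -> stack = [A,A,C], depth=3
  pop -> removed C, stack = [A,A], depth=2
  push(A) -> stack = [A,A,A], depth=3
  push(B) -> stack = [A,A,A,B], depth=4
  push(B) -> stack = [A,A,A,B,B], depth=5
  push(A) -> stack = [A,A,A,B,B,A], depth=6
Final depth = 6

6


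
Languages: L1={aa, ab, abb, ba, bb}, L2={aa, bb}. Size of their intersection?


L1 = {aa, ab, abb, ba, bb}
L2 = {aa, bb}
Checking each string in L1 against L2:
  'aa': in L2? Yes
  'ab': in L2? No
  'abb': in L2? No
  'ba': in L2? No
  'bb': in L2? Yes
Intersection = {aa, bb}
|L1 ∩ L2| = 2

2


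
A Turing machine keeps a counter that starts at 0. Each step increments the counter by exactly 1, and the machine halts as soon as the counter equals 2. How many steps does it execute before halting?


Counter starts at 0. Counting sequence:
  Step 1: counter = 1
  Step 2: counter = 2
Counter reached 2 -> halt
Total steps = 2

2


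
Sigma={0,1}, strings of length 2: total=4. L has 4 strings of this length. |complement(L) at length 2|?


Alphabet: {0,1}
String length: 2
Total strings of length 2 = 2^2 = 4
Strings in L = 4
Complement = total - |L|
= 4 - 4
= 0

0


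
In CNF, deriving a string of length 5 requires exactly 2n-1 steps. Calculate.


Chomsky Normal Form derivation:
String length n = 5
Each step either:
  - Splits a nonterminal into two (n-1 such steps)
  - Converts a nonterminal to terminal (n such steps)
Total = (n-1) + n = 2n - 1
= 2(5) - 1
= 10 - 1
= 9

9


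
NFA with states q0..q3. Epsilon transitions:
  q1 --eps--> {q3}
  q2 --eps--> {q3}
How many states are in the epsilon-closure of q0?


Starting from q0
Initialize closure = {q0}
q0 has no outgoing epsilon transitions -> nothing to add
Final closure: {q0}
Size = 1

1


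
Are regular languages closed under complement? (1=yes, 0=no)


Regular languages are closed under:
- Union (DFA product construction)
- Intersection (DFA product construction)
- Complement (swap accept/reject states)
- Concatenation (NFA construction)
- Kleene star (NFA construction)
complement is in this list
Therefore: closed

1


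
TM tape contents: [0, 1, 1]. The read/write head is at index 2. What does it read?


Tape: [0, 1, 1]
Positions: 0 1 2
Values:    0 1 1
Head at position 2
tape[2] = 1

1


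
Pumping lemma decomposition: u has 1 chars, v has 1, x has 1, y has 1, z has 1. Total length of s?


|s| = |u| + |v| + |x| + |y| + |z|
= 1 + 1 + 1 + 1 + 1
= 2 + 1 + 2
= 3 + 2
= 5

5


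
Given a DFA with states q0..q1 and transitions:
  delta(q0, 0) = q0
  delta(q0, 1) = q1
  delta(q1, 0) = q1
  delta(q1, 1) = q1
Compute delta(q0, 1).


Looking up transition function:
delta(q0, 1) in the table
Row: q0, Column: 1
Result: q1

q1


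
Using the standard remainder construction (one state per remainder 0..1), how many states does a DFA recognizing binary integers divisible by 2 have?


Divisibility by 2 is tracked via the remainder mod 2: 0, 1, ..., 1
The construction assigns one state to each remainder
Number of remainders = 2

2


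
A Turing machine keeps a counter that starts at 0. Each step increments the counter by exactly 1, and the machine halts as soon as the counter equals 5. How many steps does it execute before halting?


Counter starts at 0. Counting sequence:
  Step 1: counter = 1
  Step 2: counter = 2
  Step 3: counter = 3
  Step 4: counter = 4
  Step 5: counter = 5
Counter reached 5 -> halt
Total steps = 5

5


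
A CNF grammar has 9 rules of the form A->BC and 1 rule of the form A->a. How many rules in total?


CNF allows two rule forms:
  A -> BC (binary): 9 rules
  A -> a (terminal): 1 rule
Total = 9 + 1 = 10

10


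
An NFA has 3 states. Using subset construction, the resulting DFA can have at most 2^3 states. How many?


NFA has 3 states
Subset construction: each DFA state = subset of NFA states
Maximum subsets = 2^3
2^3 = 8

8


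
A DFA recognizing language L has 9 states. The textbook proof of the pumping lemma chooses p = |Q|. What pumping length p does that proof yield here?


Pumping lemma for regular languages (standard proof):
Take p = |Q|, the number of DFA states.
Any string of length >= |Q| passes through |Q|+1 states while reading its first |Q| symbols,
so by pigeonhole some state repeats, giving the loop that can be pumped.
Here |Q| = 9
Therefore the proof uses p = 9

9


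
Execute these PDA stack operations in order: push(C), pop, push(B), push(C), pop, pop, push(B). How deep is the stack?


Tracing stack operations:
  push(C) -> stack = [C], depth=1
  pop -> removed C, stack = [], depth=0
  push(B) -> stack = [B], depth=1
  push(C) -> stack = [B,C], depth=2
  pop -> removed C, stack = [B], depth=1
  pop -> removed B, stack = [], depth=0
  push(B) -> stack = [B], depth=1
Final depth = 1

1


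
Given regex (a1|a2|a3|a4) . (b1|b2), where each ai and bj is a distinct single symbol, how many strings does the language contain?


First group: 4 alternatives
Second group: 2 alternatives
Concatenation: each choice from group 1 pairs with each from group 2
Total = 4 x 2 = 8

8


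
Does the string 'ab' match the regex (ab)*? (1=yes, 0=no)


Pattern: (ab)*
String: 'ab'
Pattern requires: zero or more repetitions of 'ab'
Pairs: ['ab']
All pairs are 'ab'? Yes
Result: 1

1


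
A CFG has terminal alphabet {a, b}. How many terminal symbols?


Terminal symbols: a, b
Counting each: a (#1), b (#2)
Total = 2

2


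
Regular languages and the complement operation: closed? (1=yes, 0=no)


Regular languages are closed under all standard operations:
- Union: Yes (product construction)
- Intersection: Yes (product construction)
- Complement: Yes (swap accept/reject)
- Concatenation: Yes (NFA construction)
Operation: complement -> Closed

1


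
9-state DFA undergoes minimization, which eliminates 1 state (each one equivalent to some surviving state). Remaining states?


Original DFA: 9 states
Redundant states removed: 1
Minimized states = original - removed
= 9 - 1
= 8

8


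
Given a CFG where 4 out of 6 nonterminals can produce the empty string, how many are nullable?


Nonterminals: {S, A, B, C, D, E}
A nonterminal is nullable if it can derive epsilon
Counting nullable nonterminals: 4
Total nullable = 4

4


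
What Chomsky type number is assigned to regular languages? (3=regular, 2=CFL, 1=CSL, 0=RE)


Chomsky hierarchy levels:
  Type 3: Regular (DFA/NFA/regex)
  Type 2: Context-free (PDA)
  Type 1: Context-sensitive
  Type 0: Recursively enumerable (TM)
'regular' corresponds to Type 3

3


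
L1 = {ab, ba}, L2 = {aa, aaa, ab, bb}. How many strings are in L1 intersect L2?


L1 = {ab, ba}
L2 = {aa, aaa, ab, bb}
Checking each string in L1 against L2:
  'ab': in L2? Yes
  'ba': in L2? No
Intersection = {ab}
|L1 ∩ L2| = 1

1


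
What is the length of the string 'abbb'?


String: 'abbb'
Counting characters:
  'a' appears 1 time(s)
  'b' appears 3 time(s)
Total length = 1 + 3 = 4

4


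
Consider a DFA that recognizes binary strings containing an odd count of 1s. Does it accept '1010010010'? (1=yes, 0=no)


DFA has 2 states: q_even (start, accept=no) and q_odd
Processing string '1010010010' character by character:
  Position 0: read '1', 1-count=1 -> q_odd
  Position 1: read '0', 1-count=1 -> q_odd (no change)
  Position 2: read '1', 1-count=2 -> q_even
  Position 3: read '0', 1-count=2 -> q_even (no change)
  Position 4: read '0', 1-count=2 -> q_even (no change)
  Position 5: read '1', 1-count=3 -> q_odd
  Position 6: read '0', 1-count=3 -> q_odd (no change)
  Position 7: read '0', 1-count=3 -> q_odd (no change)
  Position 8: read '1', 1-count=4 -> q_even
  Position 9: read '0', 1-count=4 -> q_even (no change)
Final state: q_even, total 1s = 4 (even); the DFA requires an odd count -> reject

0
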